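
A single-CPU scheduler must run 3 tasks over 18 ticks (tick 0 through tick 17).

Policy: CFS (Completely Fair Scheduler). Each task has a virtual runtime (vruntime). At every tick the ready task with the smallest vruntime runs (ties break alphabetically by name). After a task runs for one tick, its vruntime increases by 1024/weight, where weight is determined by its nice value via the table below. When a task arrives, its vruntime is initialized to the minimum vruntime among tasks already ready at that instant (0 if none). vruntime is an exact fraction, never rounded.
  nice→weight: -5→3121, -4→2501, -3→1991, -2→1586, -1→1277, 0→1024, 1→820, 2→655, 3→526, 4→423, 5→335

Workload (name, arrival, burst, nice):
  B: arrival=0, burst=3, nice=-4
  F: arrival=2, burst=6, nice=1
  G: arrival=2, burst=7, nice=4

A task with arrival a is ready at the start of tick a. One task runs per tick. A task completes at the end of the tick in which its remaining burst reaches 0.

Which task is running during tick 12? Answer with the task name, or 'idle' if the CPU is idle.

running at tick 12 = G

t=0: vr[B=0] → run B
t=1: vr[B=1024/2501] → run B
t=2: vr[B=2048/2501 F=2048/2501 G=2048/2501] → run B
t=3: vr[F=2048/2501 G=2048/2501] → run F
t=4: vr[F=25856/12505 G=2048/2501] → run G
t=5: vr[F=25856/12505 G=3427328/1057923] → run F
t=6: vr[F=41472/12505 G=3427328/1057923] → run G
t=7: vr[F=41472/12505 G=5988352/1057923] → run F
t=8: vr[F=57088/12505 G=5988352/1057923] → run F
t=9: vr[F=72704/12505 G=5988352/1057923] → run G
t=10: vr[F=72704/12505 G=2849792/352641] → run F
t=11: vr[F=17664/2501 G=2849792/352641] → run F
t=12: vr[G=2849792/352641] → run G
t=13: vr[G=11110400/1057923] → run G
t=14: vr[G=13671424/1057923] → run G
t=15: vr[G=5410816/352641] → run G
t=16: (idle)
t=17: (idle)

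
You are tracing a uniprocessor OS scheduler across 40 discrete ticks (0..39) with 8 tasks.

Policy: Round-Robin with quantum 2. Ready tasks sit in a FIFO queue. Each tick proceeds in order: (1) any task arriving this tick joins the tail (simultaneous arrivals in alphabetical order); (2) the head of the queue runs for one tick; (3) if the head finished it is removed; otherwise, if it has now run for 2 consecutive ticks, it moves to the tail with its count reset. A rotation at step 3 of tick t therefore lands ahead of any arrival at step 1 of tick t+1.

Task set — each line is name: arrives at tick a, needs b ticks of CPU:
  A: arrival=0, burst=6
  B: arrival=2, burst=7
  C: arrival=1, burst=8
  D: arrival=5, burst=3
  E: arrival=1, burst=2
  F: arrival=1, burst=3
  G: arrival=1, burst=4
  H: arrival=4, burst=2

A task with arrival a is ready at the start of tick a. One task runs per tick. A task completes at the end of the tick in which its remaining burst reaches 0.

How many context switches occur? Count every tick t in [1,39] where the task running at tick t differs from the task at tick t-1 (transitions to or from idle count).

context switches = 19

t=0: queue=[A] q_used=0 → run A
t=1: queue=[A,C,E,F,G] q_used=1 → run A
t=2: queue=[C,E,F,G,A,B] q_used=0 → run C
t=3: queue=[C,E,F,G,A,B] q_used=1 → run C
t=4: queue=[E,F,G,A,B,C,H] q_used=0 → run E
t=5: queue=[E,F,G,A,B,C,H,D] q_used=1 → run E
t=6: queue=[F,G,A,B,C,H,D] q_used=0 → run F
t=7: queue=[F,G,A,B,C,H,D] q_used=1 → run F
t=8: queue=[G,A,B,C,H,D,F] q_used=0 → run G
t=9: queue=[G,A,B,C,H,D,F] q_used=1 → run G
t=10: queue=[A,B,C,H,D,F,G] q_used=0 → run A
t=11: queue=[A,B,C,H,D,F,G] q_used=1 → run A
t=12: queue=[B,C,H,D,F,G,A] q_used=0 → run B
t=13: queue=[B,C,H,D,F,G,A] q_used=1 → run B
t=14: queue=[C,H,D,F,G,A,B] q_used=0 → run C
t=15: queue=[C,H,D,F,G,A,B] q_used=1 → run C
t=16: queue=[H,D,F,G,A,B,C] q_used=0 → run H
t=17: queue=[H,D,F,G,A,B,C] q_used=1 → run H
t=18: queue=[D,F,G,A,B,C] q_used=0 → run D
t=19: queue=[D,F,G,A,B,C] q_used=1 → run D
t=20: queue=[F,G,A,B,C,D] q_used=0 → run F
t=21: queue=[G,A,B,C,D] q_used=0 → run G
t=22: queue=[G,A,B,C,D] q_used=1 → run G
t=23: queue=[A,B,C,D] q_used=0 → run A
t=24: queue=[A,B,C,D] q_used=1 → run A
t=25: queue=[B,C,D] q_used=0 → run B
t=26: queue=[B,C,D] q_used=1 → run B
t=27: queue=[C,D,B] q_used=0 → run C
t=28: queue=[C,D,B] q_used=1 → run C
t=29: queue=[D,B,C] q_used=0 → run D
t=30: queue=[B,C] q_used=0 → run B
t=31: queue=[B,C] q_used=1 → run B
t=32: queue=[C,B] q_used=0 → run C
t=33: queue=[C,B] q_used=1 → run C
t=34: queue=[B] q_used=0 → run B
t=35: (idle)
t=36: (idle)
t=37: (idle)
t=38: (idle)
t=39: (idle)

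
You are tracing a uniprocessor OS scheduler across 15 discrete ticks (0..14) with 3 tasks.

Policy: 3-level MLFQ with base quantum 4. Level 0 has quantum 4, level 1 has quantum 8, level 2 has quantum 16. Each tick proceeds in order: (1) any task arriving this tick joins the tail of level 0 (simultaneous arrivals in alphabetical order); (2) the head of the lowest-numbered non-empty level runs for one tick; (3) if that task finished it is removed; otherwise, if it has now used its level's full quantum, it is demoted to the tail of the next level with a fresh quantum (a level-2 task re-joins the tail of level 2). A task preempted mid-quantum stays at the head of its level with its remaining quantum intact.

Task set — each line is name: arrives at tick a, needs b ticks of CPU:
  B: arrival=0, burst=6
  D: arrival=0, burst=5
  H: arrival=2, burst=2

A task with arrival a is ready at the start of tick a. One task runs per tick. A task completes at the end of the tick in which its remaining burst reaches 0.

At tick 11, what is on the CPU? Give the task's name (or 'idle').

running at tick 11 = B

t=0: L0/L1/L2 = BD/-/- → run B
t=1: L0/L1/L2 = BD/-/- → run B
t=2: L0/L1/L2 = BDH/-/- → run B
t=3: L0/L1/L2 = BDH/-/- → run B
t=4: L0/L1/L2 = DH/B/- → run D
t=5: L0/L1/L2 = DH/B/- → run D
t=6: L0/L1/L2 = DH/B/- → run D
t=7: L0/L1/L2 = DH/B/- → run D
t=8: L0/L1/L2 = H/BD/- → run H
t=9: L0/L1/L2 = H/BD/- → run H
t=10: L0/L1/L2 = -/BD/- → run B
t=11: L0/L1/L2 = -/BD/- → run B
t=12: L0/L1/L2 = -/D/- → run D
t=13: (idle)
t=14: (idle)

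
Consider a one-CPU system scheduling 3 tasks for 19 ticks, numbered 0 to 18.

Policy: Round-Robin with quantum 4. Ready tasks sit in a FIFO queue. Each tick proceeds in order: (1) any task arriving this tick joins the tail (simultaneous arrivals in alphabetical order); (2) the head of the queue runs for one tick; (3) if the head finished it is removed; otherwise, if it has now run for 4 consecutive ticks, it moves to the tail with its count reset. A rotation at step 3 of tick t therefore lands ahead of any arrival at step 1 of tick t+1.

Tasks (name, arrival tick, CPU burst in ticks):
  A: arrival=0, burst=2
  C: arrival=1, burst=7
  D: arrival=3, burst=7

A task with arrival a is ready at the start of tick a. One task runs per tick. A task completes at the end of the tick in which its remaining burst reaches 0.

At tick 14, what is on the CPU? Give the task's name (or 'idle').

running at tick 14 = D

t=0: queue=[A] q_used=0 → run A
t=1: queue=[A,C] q_used=1 → run A
t=2: queue=[C] q_used=0 → run C
t=3: queue=[C,D] q_used=1 → run C
t=4: queue=[C,D] q_used=2 → run C
t=5: queue=[C,D] q_used=3 → run C
t=6: queue=[D,C] q_used=0 → run D
t=7: queue=[D,C] q_used=1 → run D
t=8: queue=[D,C] q_used=2 → run D
t=9: queue=[D,C] q_used=3 → run D
t=10: queue=[C,D] q_used=0 → run C
t=11: queue=[C,D] q_used=1 → run C
t=12: queue=[C,D] q_used=2 → run C
t=13: queue=[D] q_used=0 → run D
t=14: queue=[D] q_used=1 → run D
t=15: queue=[D] q_used=2 → run D
t=16: (idle)
t=17: (idle)
t=18: (idle)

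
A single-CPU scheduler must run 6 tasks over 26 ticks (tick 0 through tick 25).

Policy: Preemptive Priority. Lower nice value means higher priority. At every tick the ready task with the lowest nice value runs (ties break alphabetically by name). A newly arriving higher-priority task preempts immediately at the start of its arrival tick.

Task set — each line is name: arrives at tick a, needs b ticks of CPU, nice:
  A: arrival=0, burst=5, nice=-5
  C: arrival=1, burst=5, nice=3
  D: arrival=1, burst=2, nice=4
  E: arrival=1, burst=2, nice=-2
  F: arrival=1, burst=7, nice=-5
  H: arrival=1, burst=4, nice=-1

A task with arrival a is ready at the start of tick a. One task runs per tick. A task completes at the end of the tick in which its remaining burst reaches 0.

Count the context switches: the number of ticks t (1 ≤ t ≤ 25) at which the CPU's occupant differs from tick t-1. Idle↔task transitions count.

t=0: ready={A} → run A
t=1: ready={A,C,D,E,F,H} → run A
t=2: ready={A,C,D,E,F,H} → run A
t=3: ready={A,C,D,E,F,H} → run A
t=4: ready={A,C,D,E,F,H} → run A
t=5: ready={C,D,E,F,H} → run F
t=6: ready={C,D,E,F,H} → run F
t=7: ready={C,D,E,F,H} → run F
t=8: ready={C,D,E,F,H} → run F
t=9: ready={C,D,E,F,H} → run F
t=10: ready={C,D,E,F,H} → run F
t=11: ready={C,D,E,F,H} → run F
t=12: ready={C,D,E,H} → run E
t=13: ready={C,D,E,H} → run E
t=14: ready={C,D,H} → run H
t=15: ready={C,D,H} → run H
t=16: ready={C,D,H} → run H
t=17: ready={C,D,H} → run H
t=18: ready={C,D} → run C
t=19: ready={C,D} → run C
t=20: ready={C,D} → run C
t=21: ready={C,D} → run C
t=22: ready={C,D} → run C
t=23: ready={D} → run D
t=24: ready={D} → run D
t=25: (idle)

context switches = 6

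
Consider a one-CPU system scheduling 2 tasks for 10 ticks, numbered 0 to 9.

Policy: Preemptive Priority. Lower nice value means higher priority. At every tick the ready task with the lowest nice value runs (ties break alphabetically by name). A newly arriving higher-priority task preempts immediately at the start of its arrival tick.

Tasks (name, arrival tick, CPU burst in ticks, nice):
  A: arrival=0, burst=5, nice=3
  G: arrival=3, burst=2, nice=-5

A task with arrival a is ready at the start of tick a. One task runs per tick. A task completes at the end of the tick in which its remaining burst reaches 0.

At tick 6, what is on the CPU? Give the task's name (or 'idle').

running at tick 6 = A

t=0: ready={A} → run A
t=1: ready={A} → run A
t=2: ready={A} → run A
t=3: ready={A,G} → run G
t=4: ready={A,G} → run G
t=5: ready={A} → run A
t=6: ready={A} → run A
t=7: (idle)
t=8: (idle)
t=9: (idle)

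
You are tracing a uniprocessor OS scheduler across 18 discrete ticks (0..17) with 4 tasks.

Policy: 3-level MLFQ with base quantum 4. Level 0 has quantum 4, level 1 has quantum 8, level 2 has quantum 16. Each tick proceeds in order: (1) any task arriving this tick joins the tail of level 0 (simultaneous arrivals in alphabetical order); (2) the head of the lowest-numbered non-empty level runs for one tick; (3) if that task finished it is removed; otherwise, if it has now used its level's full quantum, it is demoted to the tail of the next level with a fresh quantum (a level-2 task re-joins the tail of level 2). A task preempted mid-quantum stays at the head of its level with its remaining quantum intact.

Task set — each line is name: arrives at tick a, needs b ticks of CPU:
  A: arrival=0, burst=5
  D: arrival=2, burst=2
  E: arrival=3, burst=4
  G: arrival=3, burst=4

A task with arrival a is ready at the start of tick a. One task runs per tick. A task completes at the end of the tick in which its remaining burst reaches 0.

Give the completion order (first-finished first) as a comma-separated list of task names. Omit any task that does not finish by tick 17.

completion order = D, E, G, A

t=0: L0/L1/L2 = A/-/- → run A
t=1: L0/L1/L2 = A/-/- → run A
t=2: L0/L1/L2 = AD/-/- → run A
t=3: L0/L1/L2 = ADEG/-/- → run A
t=4: L0/L1/L2 = DEG/A/- → run D
t=5: L0/L1/L2 = DEG/A/- → run D
t=6: L0/L1/L2 = EG/A/- → run E
t=7: L0/L1/L2 = EG/A/- → run E
t=8: L0/L1/L2 = EG/A/- → run E
t=9: L0/L1/L2 = EG/A/- → run E
t=10: L0/L1/L2 = G/A/- → run G
t=11: L0/L1/L2 = G/A/- → run G
t=12: L0/L1/L2 = G/A/- → run G
t=13: L0/L1/L2 = G/A/- → run G
t=14: L0/L1/L2 = -/A/- → run A
t=15: (idle)
t=16: (idle)
t=17: (idle)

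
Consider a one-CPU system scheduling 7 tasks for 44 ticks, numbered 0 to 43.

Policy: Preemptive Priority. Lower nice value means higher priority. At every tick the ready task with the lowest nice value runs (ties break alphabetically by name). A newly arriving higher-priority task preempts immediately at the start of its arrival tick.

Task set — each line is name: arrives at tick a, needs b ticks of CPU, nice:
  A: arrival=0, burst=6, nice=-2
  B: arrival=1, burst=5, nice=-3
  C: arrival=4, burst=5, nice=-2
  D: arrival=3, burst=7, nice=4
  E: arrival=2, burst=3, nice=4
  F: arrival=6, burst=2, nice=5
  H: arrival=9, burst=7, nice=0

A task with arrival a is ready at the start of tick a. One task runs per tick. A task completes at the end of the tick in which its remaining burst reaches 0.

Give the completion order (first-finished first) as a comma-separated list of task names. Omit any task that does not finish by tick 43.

t=0: ready={A} → run A
t=1: ready={A,B} → run B
t=2: ready={A,B,E} → run B
t=3: ready={A,B,D,E} → run B
t=4: ready={A,B,C,D,E} → run B
t=5: ready={A,B,C,D,E} → run B
t=6: ready={A,C,D,E,F} → run A
t=7: ready={A,C,D,E,F} → run A
t=8: ready={A,C,D,E,F} → run A
t=9: ready={A,C,D,E,F,H} → run A
t=10: ready={A,C,D,E,F,H} → run A
t=11: ready={C,D,E,F,H} → run C
t=12: ready={C,D,E,F,H} → run C
t=13: ready={C,D,E,F,H} → run C
t=14: ready={C,D,E,F,H} → run C
t=15: ready={C,D,E,F,H} → run C
t=16: ready={D,E,F,H} → run H
t=17: ready={D,E,F,H} → run H
t=18: ready={D,E,F,H} → run H
t=19: ready={D,E,F,H} → run H
t=20: ready={D,E,F,H} → run H
t=21: ready={D,E,F,H} → run H
t=22: ready={D,E,F,H} → run H
t=23: ready={D,E,F} → run D
t=24: ready={D,E,F} → run D
t=25: ready={D,E,F} → run D
t=26: ready={D,E,F} → run D
t=27: ready={D,E,F} → run D
t=28: ready={D,E,F} → run D
t=29: ready={D,E,F} → run D
t=30: ready={E,F} → run E
t=31: ready={E,F} → run E
t=32: ready={E,F} → run E
t=33: ready={F} → run F
t=34: ready={F} → run F
t=35: (idle)
t=36: (idle)
t=37: (idle)
t=38: (idle)
t=39: (idle)
t=40: (idle)
t=41: (idle)
t=42: (idle)
t=43: (idle)

completion order = B, A, C, H, D, E, F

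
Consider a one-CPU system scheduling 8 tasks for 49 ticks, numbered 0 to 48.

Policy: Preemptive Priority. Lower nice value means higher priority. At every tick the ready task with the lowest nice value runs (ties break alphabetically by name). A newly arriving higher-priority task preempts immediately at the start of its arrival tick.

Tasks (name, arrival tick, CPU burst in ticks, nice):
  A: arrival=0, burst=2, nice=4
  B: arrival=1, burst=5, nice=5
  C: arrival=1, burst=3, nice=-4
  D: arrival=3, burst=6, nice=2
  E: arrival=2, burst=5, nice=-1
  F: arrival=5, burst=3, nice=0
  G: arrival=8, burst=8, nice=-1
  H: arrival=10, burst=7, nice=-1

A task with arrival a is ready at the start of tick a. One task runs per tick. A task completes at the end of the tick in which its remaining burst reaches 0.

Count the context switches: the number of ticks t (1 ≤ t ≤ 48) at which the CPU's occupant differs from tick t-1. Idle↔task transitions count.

context switches = 9

t=0: ready={A} → run A
t=1: ready={A,B,C} → run C
t=2: ready={A,B,C,E} → run C
t=3: ready={A,B,C,D,E} → run C
t=4: ready={A,B,D,E} → run E
t=5: ready={A,B,D,E,F} → run E
t=6: ready={A,B,D,E,F} → run E
t=7: ready={A,B,D,E,F} → run E
t=8: ready={A,B,D,E,F,G} → run E
t=9: ready={A,B,D,F,G} → run G
t=10: ready={A,B,D,F,G,H} → run G
t=11: ready={A,B,D,F,G,H} → run G
t=12: ready={A,B,D,F,G,H} → run G
t=13: ready={A,B,D,F,G,H} → run G
t=14: ready={A,B,D,F,G,H} → run G
t=15: ready={A,B,D,F,G,H} → run G
t=16: ready={A,B,D,F,G,H} → run G
t=17: ready={A,B,D,F,H} → run H
t=18: ready={A,B,D,F,H} → run H
t=19: ready={A,B,D,F,H} → run H
t=20: ready={A,B,D,F,H} → run H
t=21: ready={A,B,D,F,H} → run H
t=22: ready={A,B,D,F,H} → run H
t=23: ready={A,B,D,F,H} → run H
t=24: ready={A,B,D,F} → run F
t=25: ready={A,B,D,F} → run F
t=26: ready={A,B,D,F} → run F
t=27: ready={A,B,D} → run D
t=28: ready={A,B,D} → run D
t=29: ready={A,B,D} → run D
t=30: ready={A,B,D} → run D
t=31: ready={A,B,D} → run D
t=32: ready={A,B,D} → run D
t=33: ready={A,B} → run A
t=34: ready={B} → run B
t=35: ready={B} → run B
t=36: ready={B} → run B
t=37: ready={B} → run B
t=38: ready={B} → run B
t=39: (idle)
t=40: (idle)
t=41: (idle)
t=42: (idle)
t=43: (idle)
t=44: (idle)
t=45: (idle)
t=46: (idle)
t=47: (idle)
t=48: (idle)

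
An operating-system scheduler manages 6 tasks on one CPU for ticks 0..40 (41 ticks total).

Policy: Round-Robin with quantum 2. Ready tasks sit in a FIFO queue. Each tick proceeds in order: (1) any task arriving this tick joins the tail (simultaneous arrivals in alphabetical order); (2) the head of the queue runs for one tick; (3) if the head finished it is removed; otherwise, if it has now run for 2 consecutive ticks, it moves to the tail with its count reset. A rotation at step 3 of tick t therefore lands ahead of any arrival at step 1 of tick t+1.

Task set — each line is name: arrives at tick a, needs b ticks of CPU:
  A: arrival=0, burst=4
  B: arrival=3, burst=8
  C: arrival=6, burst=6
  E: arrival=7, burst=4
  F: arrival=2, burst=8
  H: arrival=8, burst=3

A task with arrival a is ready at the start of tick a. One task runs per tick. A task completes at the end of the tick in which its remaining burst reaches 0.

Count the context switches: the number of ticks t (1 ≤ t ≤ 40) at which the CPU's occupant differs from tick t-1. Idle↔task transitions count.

context switches = 16

t=0: queue=[A] q_used=0 → run A
t=1: queue=[A] q_used=1 → run A
t=2: queue=[A,F] q_used=0 → run A
t=3: queue=[A,F,B] q_used=1 → run A
t=4: queue=[F,B] q_used=0 → run F
t=5: queue=[F,B] q_used=1 → run F
t=6: queue=[B,F,C] q_used=0 → run B
t=7: queue=[B,F,C,E] q_used=1 → run B
t=8: queue=[F,C,E,B,H] q_used=0 → run F
t=9: queue=[F,C,E,B,H] q_used=1 → run F
t=10: queue=[C,E,B,H,F] q_used=0 → run C
t=11: queue=[C,E,B,H,F] q_used=1 → run C
t=12: queue=[E,B,H,F,C] q_used=0 → run E
t=13: queue=[E,B,H,F,C] q_used=1 → run E
t=14: queue=[B,H,F,C,E] q_used=0 → run B
t=15: queue=[B,H,F,C,E] q_used=1 → run B
t=16: queue=[H,F,C,E,B] q_used=0 → run H
t=17: queue=[H,F,C,E,B] q_used=1 → run H
t=18: queue=[F,C,E,B,H] q_used=0 → run F
t=19: queue=[F,C,E,B,H] q_used=1 → run F
t=20: queue=[C,E,B,H,F] q_used=0 → run C
t=21: queue=[C,E,B,H,F] q_used=1 → run C
t=22: queue=[E,B,H,F,C] q_used=0 → run E
t=23: queue=[E,B,H,F,C] q_used=1 → run E
t=24: queue=[B,H,F,C] q_used=0 → run B
t=25: queue=[B,H,F,C] q_used=1 → run B
t=26: queue=[H,F,C,B] q_used=0 → run H
t=27: queue=[F,C,B] q_used=0 → run F
t=28: queue=[F,C,B] q_used=1 → run F
t=29: queue=[C,B] q_used=0 → run C
t=30: queue=[C,B] q_used=1 → run C
t=31: queue=[B] q_used=0 → run B
t=32: queue=[B] q_used=1 → run B
t=33: (idle)
t=34: (idle)
t=35: (idle)
t=36: (idle)
t=37: (idle)
t=38: (idle)
t=39: (idle)
t=40: (idle)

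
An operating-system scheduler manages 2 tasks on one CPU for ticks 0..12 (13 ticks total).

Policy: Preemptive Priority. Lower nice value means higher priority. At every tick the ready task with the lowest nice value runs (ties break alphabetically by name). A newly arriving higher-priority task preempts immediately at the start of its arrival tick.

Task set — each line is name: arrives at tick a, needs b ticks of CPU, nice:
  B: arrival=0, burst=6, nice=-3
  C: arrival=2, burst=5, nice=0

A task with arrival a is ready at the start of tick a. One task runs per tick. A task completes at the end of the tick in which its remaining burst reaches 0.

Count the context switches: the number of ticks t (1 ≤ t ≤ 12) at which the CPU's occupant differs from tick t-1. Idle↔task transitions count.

context switches = 2

t=0: ready={B} → run B
t=1: ready={B} → run B
t=2: ready={B,C} → run B
t=3: ready={B,C} → run B
t=4: ready={B,C} → run B
t=5: ready={B,C} → run B
t=6: ready={C} → run C
t=7: ready={C} → run C
t=8: ready={C} → run C
t=9: ready={C} → run C
t=10: ready={C} → run C
t=11: (idle)
t=12: (idle)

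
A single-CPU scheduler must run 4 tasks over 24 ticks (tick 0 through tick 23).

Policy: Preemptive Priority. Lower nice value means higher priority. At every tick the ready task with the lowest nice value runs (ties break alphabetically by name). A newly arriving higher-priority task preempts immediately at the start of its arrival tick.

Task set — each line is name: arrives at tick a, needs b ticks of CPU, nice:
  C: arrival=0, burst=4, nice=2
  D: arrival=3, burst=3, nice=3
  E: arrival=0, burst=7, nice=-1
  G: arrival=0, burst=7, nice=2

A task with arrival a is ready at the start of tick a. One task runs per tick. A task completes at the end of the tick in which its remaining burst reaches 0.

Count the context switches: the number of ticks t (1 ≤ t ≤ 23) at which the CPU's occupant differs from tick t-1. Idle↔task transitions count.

t=0: ready={C,E,G} → run E
t=1: ready={C,E,G} → run E
t=2: ready={C,E,G} → run E
t=3: ready={C,D,E,G} → run E
t=4: ready={C,D,E,G} → run E
t=5: ready={C,D,E,G} → run E
t=6: ready={C,D,E,G} → run E
t=7: ready={C,D,G} → run C
t=8: ready={C,D,G} → run C
t=9: ready={C,D,G} → run C
t=10: ready={C,D,G} → run C
t=11: ready={D,G} → run G
t=12: ready={D,G} → run G
t=13: ready={D,G} → run G
t=14: ready={D,G} → run G
t=15: ready={D,G} → run G
t=16: ready={D,G} → run G
t=17: ready={D,G} → run G
t=18: ready={D} → run D
t=19: ready={D} → run D
t=20: ready={D} → run D
t=21: (idle)
t=22: (idle)
t=23: (idle)

context switches = 4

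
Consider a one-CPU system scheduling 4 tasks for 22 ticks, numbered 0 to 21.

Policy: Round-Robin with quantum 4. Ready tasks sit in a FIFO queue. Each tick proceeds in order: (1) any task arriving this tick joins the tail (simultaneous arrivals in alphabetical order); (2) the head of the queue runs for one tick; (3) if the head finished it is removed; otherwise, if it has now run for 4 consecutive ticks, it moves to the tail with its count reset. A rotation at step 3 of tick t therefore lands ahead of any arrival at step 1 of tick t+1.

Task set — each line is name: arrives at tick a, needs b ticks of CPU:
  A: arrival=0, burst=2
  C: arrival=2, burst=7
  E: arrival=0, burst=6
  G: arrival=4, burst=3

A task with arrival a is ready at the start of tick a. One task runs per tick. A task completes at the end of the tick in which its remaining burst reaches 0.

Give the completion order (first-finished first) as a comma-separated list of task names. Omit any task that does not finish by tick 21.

t=0: queue=[A,E] q_used=0 → run A
t=1: queue=[A,E] q_used=1 → run A
t=2: queue=[E,C] q_used=0 → run E
t=3: queue=[E,C] q_used=1 → run E
t=4: queue=[E,C,G] q_used=2 → run E
t=5: queue=[E,C,G] q_used=3 → run E
t=6: queue=[C,G,E] q_used=0 → run C
t=7: queue=[C,G,E] q_used=1 → run C
t=8: queue=[C,G,E] q_used=2 → run C
t=9: queue=[C,G,E] q_used=3 → run C
t=10: queue=[G,E,C] q_used=0 → run G
t=11: queue=[G,E,C] q_used=1 → run G
t=12: queue=[G,E,C] q_used=2 → run G
t=13: queue=[E,C] q_used=0 → run E
t=14: queue=[E,C] q_used=1 → run E
t=15: queue=[C] q_used=0 → run C
t=16: queue=[C] q_used=1 → run C
t=17: queue=[C] q_used=2 → run C
t=18: (idle)
t=19: (idle)
t=20: (idle)
t=21: (idle)

completion order = A, G, E, C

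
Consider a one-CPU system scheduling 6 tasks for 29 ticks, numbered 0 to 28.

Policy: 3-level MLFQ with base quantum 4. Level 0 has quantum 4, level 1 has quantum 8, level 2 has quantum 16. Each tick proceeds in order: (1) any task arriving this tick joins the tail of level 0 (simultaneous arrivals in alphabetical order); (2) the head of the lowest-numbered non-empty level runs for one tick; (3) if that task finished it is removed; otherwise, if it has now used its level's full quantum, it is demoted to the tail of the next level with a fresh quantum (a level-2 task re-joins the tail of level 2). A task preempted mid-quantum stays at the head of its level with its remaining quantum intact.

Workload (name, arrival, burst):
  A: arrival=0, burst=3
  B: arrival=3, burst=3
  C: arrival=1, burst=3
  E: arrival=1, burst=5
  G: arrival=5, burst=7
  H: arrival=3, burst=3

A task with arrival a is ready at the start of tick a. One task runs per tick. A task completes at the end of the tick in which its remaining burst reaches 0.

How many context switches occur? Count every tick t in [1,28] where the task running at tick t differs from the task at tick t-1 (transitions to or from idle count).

context switches = 8

t=0: L0/L1/L2 = A/-/- → run A
t=1: L0/L1/L2 = ACE/-/- → run A
t=2: L0/L1/L2 = ACE/-/- → run A
t=3: L0/L1/L2 = CEBH/-/- → run C
t=4: L0/L1/L2 = CEBH/-/- → run C
t=5: L0/L1/L2 = CEBHG/-/- → run C
t=6: L0/L1/L2 = EBHG/-/- → run E
t=7: L0/L1/L2 = EBHG/-/- → run E
t=8: L0/L1/L2 = EBHG/-/- → run E
t=9: L0/L1/L2 = EBHG/-/- → run E
t=10: L0/L1/L2 = BHG/E/- → run B
t=11: L0/L1/L2 = BHG/E/- → run B
t=12: L0/L1/L2 = BHG/E/- → run B
t=13: L0/L1/L2 = HG/E/- → run H
t=14: L0/L1/L2 = HG/E/- → run H
t=15: L0/L1/L2 = HG/E/- → run H
t=16: L0/L1/L2 = G/E/- → run G
t=17: L0/L1/L2 = G/E/- → run G
t=18: L0/L1/L2 = G/E/- → run G
t=19: L0/L1/L2 = G/E/- → run G
t=20: L0/L1/L2 = -/EG/- → run E
t=21: L0/L1/L2 = -/G/- → run G
t=22: L0/L1/L2 = -/G/- → run G
t=23: L0/L1/L2 = -/G/- → run G
t=24: (idle)
t=25: (idle)
t=26: (idle)
t=27: (idle)
t=28: (idle)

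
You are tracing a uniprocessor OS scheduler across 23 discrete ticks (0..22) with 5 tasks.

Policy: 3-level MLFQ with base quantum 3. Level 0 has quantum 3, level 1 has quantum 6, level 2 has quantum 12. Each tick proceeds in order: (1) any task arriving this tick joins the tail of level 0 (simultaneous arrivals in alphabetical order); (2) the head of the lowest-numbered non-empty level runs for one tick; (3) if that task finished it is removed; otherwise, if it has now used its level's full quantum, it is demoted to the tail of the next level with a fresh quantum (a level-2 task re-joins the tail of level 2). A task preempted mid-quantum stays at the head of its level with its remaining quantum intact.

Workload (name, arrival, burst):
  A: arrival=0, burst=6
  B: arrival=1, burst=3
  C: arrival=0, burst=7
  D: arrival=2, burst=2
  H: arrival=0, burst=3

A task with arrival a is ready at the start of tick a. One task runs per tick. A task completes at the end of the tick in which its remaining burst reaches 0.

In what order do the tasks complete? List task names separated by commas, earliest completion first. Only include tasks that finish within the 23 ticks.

t=0: L0/L1/L2 = ACH/-/- → run A
t=1: L0/L1/L2 = ACHB/-/- → run A
t=2: L0/L1/L2 = ACHBD/-/- → run A
t=3: L0/L1/L2 = CHBD/A/- → run C
t=4: L0/L1/L2 = CHBD/A/- → run C
t=5: L0/L1/L2 = CHBD/A/- → run C
t=6: L0/L1/L2 = HBD/AC/- → run H
t=7: L0/L1/L2 = HBD/AC/- → run H
t=8: L0/L1/L2 = HBD/AC/- → run H
t=9: L0/L1/L2 = BD/AC/- → run B
t=10: L0/L1/L2 = BD/AC/- → run B
t=11: L0/L1/L2 = BD/AC/- → run B
t=12: L0/L1/L2 = D/AC/- → run D
t=13: L0/L1/L2 = D/AC/- → run D
t=14: L0/L1/L2 = -/AC/- → run A
t=15: L0/L1/L2 = -/AC/- → run A
t=16: L0/L1/L2 = -/AC/- → run A
t=17: L0/L1/L2 = -/C/- → run C
t=18: L0/L1/L2 = -/C/- → run C
t=19: L0/L1/L2 = -/C/- → run C
t=20: L0/L1/L2 = -/C/- → run C
t=21: (idle)
t=22: (idle)

completion order = H, B, D, A, C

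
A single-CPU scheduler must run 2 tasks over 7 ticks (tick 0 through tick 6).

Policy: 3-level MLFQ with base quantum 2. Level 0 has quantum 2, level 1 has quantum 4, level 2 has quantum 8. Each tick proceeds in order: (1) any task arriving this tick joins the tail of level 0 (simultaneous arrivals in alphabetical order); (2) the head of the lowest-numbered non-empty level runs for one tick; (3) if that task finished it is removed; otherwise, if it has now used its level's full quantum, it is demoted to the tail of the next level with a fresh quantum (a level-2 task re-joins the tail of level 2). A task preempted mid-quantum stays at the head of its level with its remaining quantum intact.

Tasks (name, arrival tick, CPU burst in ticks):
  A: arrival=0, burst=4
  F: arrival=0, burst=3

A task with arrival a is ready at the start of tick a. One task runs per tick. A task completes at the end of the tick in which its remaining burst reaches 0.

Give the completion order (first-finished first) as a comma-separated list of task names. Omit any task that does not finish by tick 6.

t=0: L0/L1/L2 = AF/-/- → run A
t=1: L0/L1/L2 = AF/-/- → run A
t=2: L0/L1/L2 = F/A/- → run F
t=3: L0/L1/L2 = F/A/- → run F
t=4: L0/L1/L2 = -/AF/- → run A
t=5: L0/L1/L2 = -/AF/- → run A
t=6: L0/L1/L2 = -/F/- → run F

completion order = A, F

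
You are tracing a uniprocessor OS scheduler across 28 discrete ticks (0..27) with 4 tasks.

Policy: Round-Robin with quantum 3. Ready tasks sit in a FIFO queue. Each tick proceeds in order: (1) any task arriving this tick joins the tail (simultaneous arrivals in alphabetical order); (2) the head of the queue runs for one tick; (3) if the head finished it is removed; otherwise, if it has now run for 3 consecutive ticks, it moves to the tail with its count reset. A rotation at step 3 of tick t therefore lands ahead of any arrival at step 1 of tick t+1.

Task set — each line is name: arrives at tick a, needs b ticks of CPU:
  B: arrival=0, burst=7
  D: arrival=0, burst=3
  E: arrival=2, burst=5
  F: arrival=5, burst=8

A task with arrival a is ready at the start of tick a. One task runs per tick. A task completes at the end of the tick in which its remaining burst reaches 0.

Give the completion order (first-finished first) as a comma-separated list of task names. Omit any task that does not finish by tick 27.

t=0: queue=[B,D] q_used=0 → run B
t=1: queue=[B,D] q_used=1 → run B
t=2: queue=[B,D,E] q_used=2 → run B
t=3: queue=[D,E,B] q_used=0 → run D
t=4: queue=[D,E,B] q_used=1 → run D
t=5: queue=[D,E,B,F] q_used=2 → run D
t=6: queue=[E,B,F] q_used=0 → run E
t=7: queue=[E,B,F] q_used=1 → run E
t=8: queue=[E,B,F] q_used=2 → run E
t=9: queue=[B,F,E] q_used=0 → run B
t=10: queue=[B,F,E] q_used=1 → run B
t=11: queue=[B,F,E] q_used=2 → run B
t=12: queue=[F,E,B] q_used=0 → run F
t=13: queue=[F,E,B] q_used=1 → run F
t=14: queue=[F,E,B] q_used=2 → run F
t=15: queue=[E,B,F] q_used=0 → run E
t=16: queue=[E,B,F] q_used=1 → run E
t=17: queue=[B,F] q_used=0 → run B
t=18: queue=[F] q_used=0 → run F
t=19: queue=[F] q_used=1 → run F
t=20: queue=[F] q_used=2 → run F
t=21: queue=[F] q_used=0 → run F
t=22: queue=[F] q_used=1 → run F
t=23: (idle)
t=24: (idle)
t=25: (idle)
t=26: (idle)
t=27: (idle)

completion order = D, E, B, F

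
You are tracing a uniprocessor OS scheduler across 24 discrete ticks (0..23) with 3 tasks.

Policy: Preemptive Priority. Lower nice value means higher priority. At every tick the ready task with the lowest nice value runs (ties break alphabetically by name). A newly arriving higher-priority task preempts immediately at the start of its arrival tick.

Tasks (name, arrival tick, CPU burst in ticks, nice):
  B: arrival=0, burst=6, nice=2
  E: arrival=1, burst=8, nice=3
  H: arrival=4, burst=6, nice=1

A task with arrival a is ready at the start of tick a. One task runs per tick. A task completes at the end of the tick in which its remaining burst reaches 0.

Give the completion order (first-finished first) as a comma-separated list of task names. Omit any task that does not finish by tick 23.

t=0: ready={B} → run B
t=1: ready={B,E} → run B
t=2: ready={B,E} → run B
t=3: ready={B,E} → run B
t=4: ready={B,E,H} → run H
t=5: ready={B,E,H} → run H
t=6: ready={B,E,H} → run H
t=7: ready={B,E,H} → run H
t=8: ready={B,E,H} → run H
t=9: ready={B,E,H} → run H
t=10: ready={B,E} → run B
t=11: ready={B,E} → run B
t=12: ready={E} → run E
t=13: ready={E} → run E
t=14: ready={E} → run E
t=15: ready={E} → run E
t=16: ready={E} → run E
t=17: ready={E} → run E
t=18: ready={E} → run E
t=19: ready={E} → run E
t=20: (idle)
t=21: (idle)
t=22: (idle)
t=23: (idle)

completion order = H, B, E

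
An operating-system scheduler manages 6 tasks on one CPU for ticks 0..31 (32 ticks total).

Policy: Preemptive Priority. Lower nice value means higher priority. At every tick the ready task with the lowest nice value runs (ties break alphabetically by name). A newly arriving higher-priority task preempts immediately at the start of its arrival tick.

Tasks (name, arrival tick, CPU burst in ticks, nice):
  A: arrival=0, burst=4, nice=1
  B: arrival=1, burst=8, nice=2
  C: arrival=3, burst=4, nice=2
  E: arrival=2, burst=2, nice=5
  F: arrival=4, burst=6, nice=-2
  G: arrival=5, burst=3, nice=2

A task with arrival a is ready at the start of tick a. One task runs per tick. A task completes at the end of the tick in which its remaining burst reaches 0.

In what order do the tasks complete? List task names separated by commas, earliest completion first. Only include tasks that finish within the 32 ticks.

t=0: ready={A} → run A
t=1: ready={A,B} → run A
t=2: ready={A,B,E} → run A
t=3: ready={A,B,C,E} → run A
t=4: ready={B,C,E,F} → run F
t=5: ready={B,C,E,F,G} → run F
t=6: ready={B,C,E,F,G} → run F
t=7: ready={B,C,E,F,G} → run F
t=8: ready={B,C,E,F,G} → run F
t=9: ready={B,C,E,F,G} → run F
t=10: ready={B,C,E,G} → run B
t=11: ready={B,C,E,G} → run B
t=12: ready={B,C,E,G} → run B
t=13: ready={B,C,E,G} → run B
t=14: ready={B,C,E,G} → run B
t=15: ready={B,C,E,G} → run B
t=16: ready={B,C,E,G} → run B
t=17: ready={B,C,E,G} → run B
t=18: ready={C,E,G} → run C
t=19: ready={C,E,G} → run C
t=20: ready={C,E,G} → run C
t=21: ready={C,E,G} → run C
t=22: ready={E,G} → run G
t=23: ready={E,G} → run G
t=24: ready={E,G} → run G
t=25: ready={E} → run E
t=26: ready={E} → run E
t=27: (idle)
t=28: (idle)
t=29: (idle)
t=30: (idle)
t=31: (idle)

completion order = A, F, B, C, G, E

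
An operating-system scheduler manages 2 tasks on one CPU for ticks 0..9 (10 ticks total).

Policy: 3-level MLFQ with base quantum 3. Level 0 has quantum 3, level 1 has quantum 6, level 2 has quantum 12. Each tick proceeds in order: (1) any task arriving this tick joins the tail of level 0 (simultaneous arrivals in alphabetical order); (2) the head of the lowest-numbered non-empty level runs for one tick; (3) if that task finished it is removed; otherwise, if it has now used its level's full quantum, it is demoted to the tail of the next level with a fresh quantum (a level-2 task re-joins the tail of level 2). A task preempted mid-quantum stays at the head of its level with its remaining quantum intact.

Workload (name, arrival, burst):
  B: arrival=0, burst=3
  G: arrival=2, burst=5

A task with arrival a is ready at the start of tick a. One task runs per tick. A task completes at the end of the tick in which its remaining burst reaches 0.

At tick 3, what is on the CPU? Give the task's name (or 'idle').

t=0: L0/L1/L2 = B/-/- → run B
t=1: L0/L1/L2 = B/-/- → run B
t=2: L0/L1/L2 = BG/-/- → run B
t=3: L0/L1/L2 = G/-/- → run G
t=4: L0/L1/L2 = G/-/- → run G
t=5: L0/L1/L2 = G/-/- → run G
t=6: L0/L1/L2 = -/G/- → run G
t=7: L0/L1/L2 = -/G/- → run G
t=8: (idle)
t=9: (idle)

running at tick 3 = G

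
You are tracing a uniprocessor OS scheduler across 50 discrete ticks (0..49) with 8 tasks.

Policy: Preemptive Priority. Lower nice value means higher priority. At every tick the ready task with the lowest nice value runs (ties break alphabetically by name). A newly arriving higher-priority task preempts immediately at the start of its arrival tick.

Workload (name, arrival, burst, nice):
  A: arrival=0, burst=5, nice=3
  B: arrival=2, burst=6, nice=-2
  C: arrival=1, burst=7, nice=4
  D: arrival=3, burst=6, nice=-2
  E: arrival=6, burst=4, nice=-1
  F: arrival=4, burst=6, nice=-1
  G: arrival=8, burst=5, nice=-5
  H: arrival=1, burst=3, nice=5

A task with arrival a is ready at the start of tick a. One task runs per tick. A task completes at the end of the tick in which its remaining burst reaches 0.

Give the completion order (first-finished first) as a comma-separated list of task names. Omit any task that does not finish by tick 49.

t=0: ready={A} → run A
t=1: ready={A,C,H} → run A
t=2: ready={A,B,C,H} → run B
t=3: ready={A,B,C,D,H} → run B
t=4: ready={A,B,C,D,F,H} → run B
t=5: ready={A,B,C,D,F,H} → run B
t=6: ready={A,B,C,D,E,F,H} → run B
t=7: ready={A,B,C,D,E,F,H} → run B
t=8: ready={A,C,D,E,F,G,H} → run G
t=9: ready={A,C,D,E,F,G,H} → run G
t=10: ready={A,C,D,E,F,G,H} → run G
t=11: ready={A,C,D,E,F,G,H} → run G
t=12: ready={A,C,D,E,F,G,H} → run G
t=13: ready={A,C,D,E,F,H} → run D
t=14: ready={A,C,D,E,F,H} → run D
t=15: ready={A,C,D,E,F,H} → run D
t=16: ready={A,C,D,E,F,H} → run D
t=17: ready={A,C,D,E,F,H} → run D
t=18: ready={A,C,D,E,F,H} → run D
t=19: ready={A,C,E,F,H} → run E
t=20: ready={A,C,E,F,H} → run E
t=21: ready={A,C,E,F,H} → run E
t=22: ready={A,C,E,F,H} → run E
t=23: ready={A,C,F,H} → run F
t=24: ready={A,C,F,H} → run F
t=25: ready={A,C,F,H} → run F
t=26: ready={A,C,F,H} → run F
t=27: ready={A,C,F,H} → run F
t=28: ready={A,C,F,H} → run F
t=29: ready={A,C,H} → run A
t=30: ready={A,C,H} → run A
t=31: ready={A,C,H} → run A
t=32: ready={C,H} → run C
t=33: ready={C,H} → run C
t=34: ready={C,H} → run C
t=35: ready={C,H} → run C
t=36: ready={C,H} → run C
t=37: ready={C,H} → run C
t=38: ready={C,H} → run C
t=39: ready={H} → run H
t=40: ready={H} → run H
t=41: ready={H} → run H
t=42: (idle)
t=43: (idle)
t=44: (idle)
t=45: (idle)
t=46: (idle)
t=47: (idle)
t=48: (idle)
t=49: (idle)

completion order = B, G, D, E, F, A, C, H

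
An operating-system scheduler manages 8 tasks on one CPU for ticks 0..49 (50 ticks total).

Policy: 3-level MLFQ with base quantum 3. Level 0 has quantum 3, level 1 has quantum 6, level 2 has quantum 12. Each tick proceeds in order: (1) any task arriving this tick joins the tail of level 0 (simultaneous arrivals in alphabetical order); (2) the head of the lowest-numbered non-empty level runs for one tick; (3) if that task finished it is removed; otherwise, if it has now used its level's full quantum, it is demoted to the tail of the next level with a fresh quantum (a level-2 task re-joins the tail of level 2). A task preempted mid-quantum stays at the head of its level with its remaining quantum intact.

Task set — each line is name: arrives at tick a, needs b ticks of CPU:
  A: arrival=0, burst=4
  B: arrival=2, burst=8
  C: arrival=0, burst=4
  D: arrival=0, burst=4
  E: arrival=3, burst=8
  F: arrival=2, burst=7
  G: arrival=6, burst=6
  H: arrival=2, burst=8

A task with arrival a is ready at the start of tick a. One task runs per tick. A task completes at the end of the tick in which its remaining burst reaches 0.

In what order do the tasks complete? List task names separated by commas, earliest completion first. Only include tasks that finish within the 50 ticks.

t=0: L0/L1/L2 = ACD/-/- → run A
t=1: L0/L1/L2 = ACD/-/- → run A
t=2: L0/L1/L2 = ACDBFH/-/- → run A
t=3: L0/L1/L2 = CDBFHE/A/- → run C
t=4: L0/L1/L2 = CDBFHE/A/- → run C
t=5: L0/L1/L2 = CDBFHE/A/- → run C
t=6: L0/L1/L2 = DBFHEG/AC/- → run D
t=7: L0/L1/L2 = DBFHEG/AC/- → run D
t=8: L0/L1/L2 = DBFHEG/AC/- → run D
t=9: L0/L1/L2 = BFHEG/ACD/- → run B
t=10: L0/L1/L2 = BFHEG/ACD/- → run B
t=11: L0/L1/L2 = BFHEG/ACD/- → run B
t=12: L0/L1/L2 = FHEG/ACDB/- → run F
t=13: L0/L1/L2 = FHEG/ACDB/- → run F
t=14: L0/L1/L2 = FHEG/ACDB/- → run F
t=15: L0/L1/L2 = HEG/ACDBF/- → run H
t=16: L0/L1/L2 = HEG/ACDBF/- → run H
t=17: L0/L1/L2 = HEG/ACDBF/- → run H
t=18: L0/L1/L2 = EG/ACDBFH/- → run E
t=19: L0/L1/L2 = EG/ACDBFH/- → run E
t=20: L0/L1/L2 = EG/ACDBFH/- → run E
t=21: L0/L1/L2 = G/ACDBFHE/- → run G
t=22: L0/L1/L2 = G/ACDBFHE/- → run G
t=23: L0/L1/L2 = G/ACDBFHE/- → run G
t=24: L0/L1/L2 = -/ACDBFHEG/- → run A
t=25: L0/L1/L2 = -/CDBFHEG/- → run C
t=26: L0/L1/L2 = -/DBFHEG/- → run D
t=27: L0/L1/L2 = -/BFHEG/- → run B
t=28: L0/L1/L2 = -/BFHEG/- → run B
t=29: L0/L1/L2 = -/BFHEG/- → run B
t=30: L0/L1/L2 = -/BFHEG/- → run B
t=31: L0/L1/L2 = -/BFHEG/- → run B
t=32: L0/L1/L2 = -/FHEG/- → run F
t=33: L0/L1/L2 = -/FHEG/- → run F
t=34: L0/L1/L2 = -/FHEG/- → run F
t=35: L0/L1/L2 = -/FHEG/- → run F
t=36: L0/L1/L2 = -/HEG/- → run H
t=37: L0/L1/L2 = -/HEG/- → run H
t=38: L0/L1/L2 = -/HEG/- → run H
t=39: L0/L1/L2 = -/HEG/- → run H
t=40: L0/L1/L2 = -/HEG/- → run H
t=41: L0/L1/L2 = -/EG/- → run E
t=42: L0/L1/L2 = -/EG/- → run E
t=43: L0/L1/L2 = -/EG/- → run E
t=44: L0/L1/L2 = -/EG/- → run E
t=45: L0/L1/L2 = -/EG/- → run E
t=46: L0/L1/L2 = -/G/- → run G
t=47: L0/L1/L2 = -/G/- → run G
t=48: L0/L1/L2 = -/G/- → run G
t=49: (idle)

completion order = A, C, D, B, F, H, E, G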